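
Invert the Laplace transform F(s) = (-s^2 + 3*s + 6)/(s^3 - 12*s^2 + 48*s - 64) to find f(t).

f(t) = t^2*exp(4*t) - 5*t*exp(4*t) - exp(4*t)

Factor the denominator: s^3 - 12*s^2 + 48*s - 64 = (s - 4)^3.
Partial fraction decomposition gives [-1/(s - 4)] + [-5/(s - 4)^2] + [2/(s - 4)^3].
Invert each term: -1/(s - 4) ↔ -e^(4t); -5/(s - 4)^2 ↔ -5t·e^(4t); 2/(s - 4)^3 ↔ (1)t^2·e^(4t).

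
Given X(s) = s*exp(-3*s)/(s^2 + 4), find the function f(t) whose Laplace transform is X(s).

The factor e^(-3s) signals a time shift by c = 3 (second shifting theorem).
L{cos(2t)} = s/(s^2 + 4), so L^-1{s/(s^2 + 4)} = cos(2*t).
Hence the inverse is u(t - 3) times that function evaluated at t - 3.

f(t) = Heaviside(t - 3)*(cos(2*t - 6))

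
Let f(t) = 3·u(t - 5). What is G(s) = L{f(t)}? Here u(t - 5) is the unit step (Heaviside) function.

G(s) = 3*exp(-5*s)/s

By the second shifting theorem, L{u(t - c)·g(t - c)} = e^(-cs)·H(s) with c = 5 and H(s) = L{g(t)}.
L{3} = 3/s.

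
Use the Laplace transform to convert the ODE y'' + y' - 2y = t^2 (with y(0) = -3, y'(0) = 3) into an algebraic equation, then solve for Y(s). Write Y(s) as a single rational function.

Y(s) = (-3*s^4 + 2)/(s^5 + s^4 - 2*s^3)

Laplace-transform each side.
With L{y''} = s^2 Y - s·y(0) - y'(0) and L{y'} = sY - y(0), with y(0) = -3, y'(0) = 3: the LHS transforms to (s^2 + s - 2)Y - (-3*s).
The right side is L{t^2} = 2/s^3.
So (s^2 + s - 2)Y = 2/s^3 + (-3*s).
Solve for Y(s) and write it as one ratio of polynomials.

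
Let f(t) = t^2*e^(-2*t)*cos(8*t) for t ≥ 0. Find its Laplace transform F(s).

L{cos(8t)} = s/(s^2 + 64).
Multiplying by e^(-2t) shifts s → s + 2, so L{e^(-2*t)*cos(8*t)} = (s + 2)/((s + 2)^2 + 64).
Then apply L{t^2·g(t)} = (-1)^2 d^2/ds^2[G(s)] with G(s) = (s + 2)/((s + 2)^2 + 64):
differentiating 2 times and applying the sign gives 2*(s + 2)*(s^2 + 4*s - 188)/(s^2 + 4*s + 68)^3.

F(s) = 2*(s + 2)*(s^2 + 4*s - 188)/(s^2 + 4*s + 68)^3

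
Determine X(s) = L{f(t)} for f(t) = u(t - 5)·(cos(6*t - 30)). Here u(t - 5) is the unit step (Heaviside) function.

By the second shifting theorem, L{u(t - c)·g(t - c)} = e^(-cs)·G(s) with c = 5 and G(s) = L{g(t)}.
L{cos(6t)} = s/(s^2 + 36).

X(s) = s*exp(-5*s)/(s^2 + 36)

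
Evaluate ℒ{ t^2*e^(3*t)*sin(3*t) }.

18*(s^2 - 6*s + 6)/(s^2 - 6*s + 18)^3

L{sin(3t)} = 3/(s^2 + 9).
Multiplying by e^(3t) shifts s → s - 3, so L{e^(3*t)*sin(3*t)} = 3/((s - 3)^2 + 9).
Then apply L{t^2·g(t)} = (-1)^2 d^2/ds^2[G(s)] with G(s) = 3/((s - 3)^2 + 9):
differentiating 2 times and applying the sign gives 18*(s^2 - 6*s + 6)/(s^2 - 6*s + 18)^3.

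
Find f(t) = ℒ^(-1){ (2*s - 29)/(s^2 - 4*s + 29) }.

Complete the square in the denominator: s^2 - 4*s + 29 = (s - 2)^2 + 5^2.
Split the numerator to match: 2*s - 29 = 2·(s - 2) - 5·5.
Invert each term: 2·(s - 2)/((s - 2)^2 + 25) ↔ 2e^(2t)cos(5t); -5·5/((s - 2)^2 + 25) ↔ -5e^(2t)sin(5t).

f(t) = -5*exp(2*t)*sin(5*t) + 2*exp(2*t)*cos(5*t)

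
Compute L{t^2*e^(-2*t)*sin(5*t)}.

10*(3*s^2 + 12*s - 13)/(s^2 + 4*s + 29)^3

L{sin(5t)} = 5/(s^2 + 25).
Multiplying by e^(-2t) shifts s → s + 2, so L{e^(-2*t)*sin(5*t)} = 5/((s + 2)^2 + 25).
Then apply L{t^2·g(t)} = (-1)^2 d^2/ds^2[H(s)] with H(s) = 5/((s + 2)^2 + 25):
differentiating 2 times and applying the sign gives 10*(3*s^2 + 12*s - 13)/(s^2 + 4*s + 29)^3.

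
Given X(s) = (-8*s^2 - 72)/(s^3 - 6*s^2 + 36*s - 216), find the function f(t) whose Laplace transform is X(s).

f(t) = -5*exp(6*t) - 3*sin(6*t) - 3*cos(6*t)

Factor the denominator: s^3 - 6*s^2 + 36*s - 216 = (s - 6)*(s^2 + 36).
Partial fraction decomposition gives [-5/(s - 6)] + [-3*s/(s^2 + 36)] + [-18/(s^2 + 36)].
Invert each term: -5/(s - 6) ↔ -5e^(6t); -3·s/(s^2 + 36) ↔ -3cos(6t); -3·6/(s^2 + 36) ↔ -3sin(6t).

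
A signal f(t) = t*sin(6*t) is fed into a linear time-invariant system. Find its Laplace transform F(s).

F(s) = 12*s/(s^2 + 36)^2

L{sin(6t)} = 6/(s^2 + 36).
Then apply L{t·g(t)} = -d/ds[G(s)] with G(s) = 6/(s^2 + 36):
differentiating 1 time and applying the sign gives 12*s/(s^2 + 36)^2.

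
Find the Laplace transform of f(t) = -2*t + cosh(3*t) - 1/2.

s/(s^2 - 9) - 1/(2*s) - 2/s^2

The transform is linear, so treat each term independently.
L{-1/2} = (-1/2)/s; (-2)·[L{t} = 1!/s^2 = 1/s^2]; L{cosh(3t)} = s/(s^2 - 9).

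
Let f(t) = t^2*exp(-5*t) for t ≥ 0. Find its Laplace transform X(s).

X(s) = 2/(s + 5)^3

L{e^(-5t)} = 1/(s + 5).
Then apply L{t^2·g(t)} = (-1)^2 d^2/ds^2[G(s)] with G(s) = 1/(s + 5):
differentiating 2 times and applying the sign gives 2/(s + 5)^3.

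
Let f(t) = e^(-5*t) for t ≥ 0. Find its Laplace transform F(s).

F(s) = 1/(s + 5)

L{e^(-5t)} = 1/(s + 5).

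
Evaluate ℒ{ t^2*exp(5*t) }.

L{e^(5t)} = 1/(s - 5).
Then apply L{t^2·g(t)} = (-1)^2 d^2/ds^2[G(s)] with G(s) = 1/(s - 5):
differentiating 2 times and applying the sign gives 2/(s - 5)^3.

2/(s - 5)^3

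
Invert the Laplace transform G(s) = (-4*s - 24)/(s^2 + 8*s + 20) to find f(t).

f(t) = -4*exp(-4*t)*sin(2*t) - 4*exp(-4*t)*cos(2*t)

Complete the square in the denominator: s^2 + 8*s + 20 = (s + 4)^2 + 2^2.
Split the numerator to match: -4*s - 24 = -4·(s + 4) - 4·2.
Invert each term: -4·(s + 4)/((s + 4)^2 + 4) ↔ -4e^(-4t)cos(2t); -4·2/((s + 4)^2 + 4) ↔ -4e^(-4t)sin(2t).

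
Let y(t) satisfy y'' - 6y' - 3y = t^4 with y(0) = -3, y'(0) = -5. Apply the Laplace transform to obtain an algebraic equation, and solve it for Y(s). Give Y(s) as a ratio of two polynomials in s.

Y(s) = (-3*s^6 + 13*s^5 + 24)/(s^7 - 6*s^6 - 3*s^5)

Laplace-transform each side.
With L{y''} = s^2 Y - s·y(0) - y'(0) and L{y'} = sY - y(0), with y(0) = -3, y'(0) = -5: the LHS transforms to (s^2 - 6*s - 3)Y - (-3*s + 13).
The right side is L{t^4} = 24/s^5.
So (s^2 - 6*s - 3)Y = 24/s^5 + (-3*s + 13).
Solve for Y(s) and write it as one ratio of polynomials.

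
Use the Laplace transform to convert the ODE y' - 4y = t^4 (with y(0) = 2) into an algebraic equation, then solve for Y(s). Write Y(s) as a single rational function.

Y(s) = (2*s^5 + 24)/(s^6 - 4*s^5)

Take the Laplace transform of both sides.
The derivative rules (L{y'} = sY - y(0) = sY - 2) turn the left side into (s - 4)Y - (2).
The right side is L{t^4} = 24/s^5.
So (s - 4)Y = 24/s^5 + (2).
Isolate Y and clear denominators.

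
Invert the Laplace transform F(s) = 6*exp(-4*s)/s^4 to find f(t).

f(t) = Heaviside(t - 4)*((t - 4)^3)

The factor e^(-4s) signals a time shift by c = 4 (second shifting theorem).
L{t^3} = 3!/s^4 = 6/s^4, so L^-1{6/s^4} = t^3.
Hence the inverse is u(t - 4) times that function evaluated at t - 4.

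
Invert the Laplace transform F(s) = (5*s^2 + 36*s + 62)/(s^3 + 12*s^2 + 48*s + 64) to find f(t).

f(t) = -t^2*exp(-4*t) - 4*t*exp(-4*t) + 5*exp(-4*t)

Factor the denominator: s^3 + 12*s^2 + 48*s + 64 = (s + 4)^3.
Partial fraction decomposition gives [5/(s + 4)] + [-4/(s + 4)^2] + [-2/(s + 4)^3].
Invert each term: 5/(s + 4) ↔ 5e^(-4t); -4/(s + 4)^2 ↔ -4t·e^(-4t); -2/(s + 4)^3 ↔ (-1)t^2·e^(-4t).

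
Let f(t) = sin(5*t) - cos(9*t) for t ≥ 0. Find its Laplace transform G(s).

Apply the Laplace transform termwise.
(-1)·[L{cos(9t)} = s/(s^2 + 81)]; L{sin(5t)} = 5/(s^2 + 25).

G(s) = -s/(s^2 + 81) + 5/(s^2 + 25)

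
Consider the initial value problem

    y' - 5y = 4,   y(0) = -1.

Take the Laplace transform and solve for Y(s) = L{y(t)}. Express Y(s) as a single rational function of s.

Take the Laplace transform of both sides.
The derivative rules (L{y'} = sY - y(0) = sY - (-1)) turn the left side into (s - 5)Y - (-1).
The right side is L{4} = 4/s.
So (s - 5)Y = 4/s + (-1).
Divide through and combine into a single rational function.

Y(s) = (-s + 4)/(s^2 - 5*s)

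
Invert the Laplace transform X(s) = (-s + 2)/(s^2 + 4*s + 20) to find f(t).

Complete the square in the denominator: s^2 + 4*s + 20 = (s + 2)^2 + 4^2.
Split the numerator to match: -s + 2 = -1·(s + 2) + 1·4.
Invert each term: -1·(s + 2)/((s + 2)^2 + 16) ↔ -e^(-2t)cos(4t); 1·4/((s + 2)^2 + 16) ↔ e^(-2t)sin(4t).

f(t) = exp(-2*t)*sin(4*t) - exp(-2*t)*cos(4*t)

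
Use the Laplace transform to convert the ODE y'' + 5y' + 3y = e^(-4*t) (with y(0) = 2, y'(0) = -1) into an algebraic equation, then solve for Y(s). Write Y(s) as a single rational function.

Y(s) = (2*s^2 + 17*s + 37)/(s^3 + 9*s^2 + 23*s + 12)

Laplace-transform each side.
With L{y''} = s^2 Y - s·y(0) - y'(0) and L{y'} = sY - y(0), with y(0) = 2, y'(0) = -1: the LHS transforms to (s^2 + 5*s + 3)Y - (2*s + 9).
The right side is L{e^(-4*t)} = 1/(s + 4).
So (s^2 + 5*s + 3)Y = 1/(s + 4) + (2*s + 9).
Isolate Y and clear denominators.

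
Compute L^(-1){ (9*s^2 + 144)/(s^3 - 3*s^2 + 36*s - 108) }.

5*exp(3*t) + 2*sin(6*t) + 4*cos(6*t)

Factor the denominator: s^3 - 3*s^2 + 36*s - 108 = (s - 3)*(s^2 + 36).
Partial fraction decomposition gives [5/(s - 3)] + [4*s/(s^2 + 36)] + [12/(s^2 + 36)].
Invert each term: 5/(s - 3) ↔ 5e^(3t); 4·s/(s^2 + 36) ↔ 4cos(6t); 2·6/(s^2 + 36) ↔ 2sin(6t).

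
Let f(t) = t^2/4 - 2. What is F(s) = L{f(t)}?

F(s) = -2/s + 1/(2*s^3)

By linearity of the Laplace transform, transform each term separately.
(1/4)·[L{t^2} = 2!/s^3 = 2/s^3]; L{-2} = -2/s.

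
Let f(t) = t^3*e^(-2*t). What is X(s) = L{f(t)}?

L{t^3} = 3!/s^4 = 6/s^4.
By the first shifting theorem, multiplying by e^(-2t) replaces s with s + 2.

X(s) = 6/(s + 2)^4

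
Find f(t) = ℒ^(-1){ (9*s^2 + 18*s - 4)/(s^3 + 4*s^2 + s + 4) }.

f(t) = -2*sin(t) + 5*cos(t) + 4*exp(-4*t)

Factor the denominator: s^3 + 4*s^2 + s + 4 = (s + 4)*(s^2 + 1).
Partial fraction decomposition gives [4/(s + 4)] + [5*s/(s^2 + 1)] + [-2/(s^2 + 1)].
Invert each term: 4/(s + 4) ↔ 4e^(-4t); 5·s/(s^2 + 1) ↔ 5cos(t); -2·1/(s^2 + 1) ↔ -2sin(t).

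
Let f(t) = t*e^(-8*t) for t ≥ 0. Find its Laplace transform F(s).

F(s) = (s + 8)^(-2)

L{e^(-8t)} = 1/(s + 8).
Then apply L{t·g(t)} = -d/ds[G(s)] with G(s) = 1/(s + 8):
differentiating 1 time and applying the sign gives (s + 8)^(-2).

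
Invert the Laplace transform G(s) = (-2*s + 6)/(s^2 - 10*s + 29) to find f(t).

Complete the square in the denominator: s^2 - 10*s + 29 = (s - 5)^2 + 2^2.
Split the numerator to match: -2*s + 6 = -2·(s - 5) - 2·2.
Invert each term: -2·(s - 5)/((s - 5)^2 + 4) ↔ -2e^(5t)cos(2t); -2·2/((s - 5)^2 + 4) ↔ -2e^(5t)sin(2t).

f(t) = -2*exp(5*t)*sin(2*t) - 2*exp(5*t)*cos(2*t)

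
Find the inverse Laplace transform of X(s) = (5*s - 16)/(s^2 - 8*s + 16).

4*t*exp(4*t) + 5*exp(4*t)

Factor the denominator: s^2 - 8*s + 16 = (s - 4)^2.
Partial fraction decomposition gives [5/(s - 4)] + [4/(s - 4)^2].
Invert each term: 5/(s - 4) ↔ 5e^(4t); 4/(s - 4)^2 ↔ 4t·e^(4t).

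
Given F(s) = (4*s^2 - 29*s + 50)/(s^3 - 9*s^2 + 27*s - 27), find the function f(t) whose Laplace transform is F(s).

f(t) = -t^2*exp(3*t)/2 - 5*t*exp(3*t) + 4*exp(3*t)

Factor the denominator: s^3 - 9*s^2 + 27*s - 27 = (s - 3)^3.
Partial fraction decomposition gives [4/(s - 3)] + [-5/(s - 3)^2] + [-1/(s - 3)^3].
Invert each term: 4/(s - 3) ↔ 4e^(3t); -5/(s - 3)^2 ↔ -5t·e^(3t); -1/(s - 3)^3 ↔ (-1/2)t^2·e^(3t).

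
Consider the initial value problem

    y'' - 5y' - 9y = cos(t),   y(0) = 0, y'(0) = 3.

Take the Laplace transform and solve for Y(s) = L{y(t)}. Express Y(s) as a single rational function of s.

Y(s) = (3*s^2 + s + 3)/(s^4 - 5*s^3 - 8*s^2 - 5*s - 9)

Take the Laplace transform of both sides.
With L{y''} = s^2 Y - s·y(0) - y'(0) and L{y'} = sY - y(0), with y(0) = 0, y'(0) = 3: the LHS transforms to (s^2 - 5*s - 9)Y - (3).
The right side is L{cos(t)} = s/(s^2 + 1).
So (s^2 - 5*s - 9)Y = s/(s^2 + 1) + (3).
Solve for Y(s) and write it as one ratio of polynomials.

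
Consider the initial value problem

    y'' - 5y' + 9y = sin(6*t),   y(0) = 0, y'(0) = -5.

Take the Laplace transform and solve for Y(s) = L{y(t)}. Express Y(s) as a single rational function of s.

Apply the Laplace transform to the equation.
With L{y''} = s^2 Y - s·y(0) - y'(0) and L{y'} = sY - y(0), with y(0) = 0, y'(0) = -5: the LHS transforms to (s^2 - 5*s + 9)Y - (-5).
The right side is L{sin(6*t)} = 6/(s^2 + 36).
So (s^2 - 5*s + 9)Y = 6/(s^2 + 36) + (-5).
Solve for Y(s) and write it as one ratio of polynomials.

Y(s) = (-5*s^2 - 174)/(s^4 - 5*s^3 + 45*s^2 - 180*s + 324)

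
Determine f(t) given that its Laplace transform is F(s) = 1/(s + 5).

f(t) = exp(-5*t)

Since L{e^(-5t)} = 1/(s + 5), the inverse is exp(-5*t).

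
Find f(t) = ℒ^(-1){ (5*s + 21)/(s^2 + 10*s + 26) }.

Complete the square in the denominator: s^2 + 10*s + 26 = (s + 5)^2 + 1^2.
Split the numerator to match: 5*s + 21 = 5·(s + 5) - 4·1.
Invert each term: 5·(s + 5)/((s + 5)^2 + 1) ↔ 5e^(-5t)cos(t); -4·1/((s + 5)^2 + 1) ↔ -4e^(-5t)sin(t).

f(t) = -4*exp(-5*t)*sin(t) + 5*exp(-5*t)*cos(t)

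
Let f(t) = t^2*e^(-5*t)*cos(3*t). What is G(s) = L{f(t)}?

G(s) = 2*(s + 5)*(s^2 + 10*s - 2)/(s^2 + 10*s + 34)^3

L{cos(3t)} = s/(s^2 + 9).
Multiplying by e^(-5t) shifts s → s + 5, so L{e^(-5*t)*cos(3*t)} = (s + 5)/((s + 5)^2 + 9).
Then apply L{t^2·g(t)} = (-1)^2 d^2/ds^2[H(s)] with H(s) = (s + 5)/((s + 5)^2 + 9):
differentiating 2 times and applying the sign gives 2*(s + 5)*(s^2 + 10*s - 2)/(s^2 + 10*s + 34)^3.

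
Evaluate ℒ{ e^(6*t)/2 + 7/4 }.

By linearity of the Laplace transform, transform each term separately.
L{7/4} = (7/4)/s; (1/2)·[L{e^(6t)} = 1/(s - 6)].

1/(2*(s - 6)) + 7/(4*s)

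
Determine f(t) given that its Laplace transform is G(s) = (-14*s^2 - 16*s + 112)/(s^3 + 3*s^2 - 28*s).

f(t) = -4*exp(4*t) - 4 - 6*exp(-7*t)

Factor the denominator: s^3 + 3*s^2 - 28*s = s*(s - 4)*(s + 7).
Partial fraction decomposition gives [-4/s] + [-6/(s + 7)] + [-4/(s - 4)].
Invert each term: -4/(s - 0) ↔ -4e^(0t); -6/(s + 7) ↔ -6e^(-7t); -4/(s - 4) ↔ -4e^(4t).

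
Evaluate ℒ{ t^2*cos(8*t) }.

L{cos(8t)} = s/(s^2 + 64).
Then apply L{t^2·g(t)} = (-1)^2 d^2/ds^2[G(s)] with G(s) = s/(s^2 + 64):
differentiating 2 times and applying the sign gives 2*s*(s^2 - 192)/(s^2 + 64)^3.

2*s*(s^2 - 192)/(s^2 + 64)^3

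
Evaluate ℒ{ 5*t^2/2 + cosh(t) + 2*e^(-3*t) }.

s/(s^2 - 1) + 2/(s + 3) + 5/s^3

The transform is linear, so treat each term independently.
L{cosh(t)} = s/(s^2 - 1); (5/2)·[L{t^2} = 2!/s^3 = 2/s^3]; (2)·[L{e^(-3t)} = 1/(s + 3)].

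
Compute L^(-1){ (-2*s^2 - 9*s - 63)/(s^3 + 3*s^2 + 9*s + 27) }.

Factor the denominator: s^3 + 3*s^2 + 9*s + 27 = (s + 3)*(s^2 + 9).
Partial fraction decomposition gives [-3/(s + 3)] + [s/(s^2 + 9)] + [-12/(s^2 + 9)].
Invert each term: -3/(s + 3) ↔ -3e^(-3t); 1·s/(s^2 + 9) ↔ cos(3t); -4·3/(s^2 + 9) ↔ -4sin(3t).

-4*sin(3*t) + cos(3*t) - 3*exp(-3*t)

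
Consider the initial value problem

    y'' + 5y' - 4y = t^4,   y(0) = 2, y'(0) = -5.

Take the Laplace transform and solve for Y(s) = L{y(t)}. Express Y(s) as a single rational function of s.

Apply the Laplace transform to the equation.
The derivative rules (L{y''} = s^2 Y - s·y(0) - y'(0) and L{y'} = sY - y(0), with y(0) = 2, y'(0) = -5) turn the left side into (s^2 + 5*s - 4)Y - (2*s + 5).
The right side is L{t^4} = 24/s^5.
So (s^2 + 5*s - 4)Y = 24/s^5 + (2*s + 5).
Divide through and combine into a single rational function.

Y(s) = (2*s^6 + 5*s^5 + 24)/(s^7 + 5*s^6 - 4*s^5)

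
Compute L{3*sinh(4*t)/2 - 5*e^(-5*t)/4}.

By linearity of the Laplace transform, transform each term separately.
(-5/4)·[L{e^(-5t)} = 1/(s + 5)]; (3/2)·[L{sinh(4t)} = 4/(s^2 - 16)].

6/(s^2 - 16) - 5/(4*(s + 5))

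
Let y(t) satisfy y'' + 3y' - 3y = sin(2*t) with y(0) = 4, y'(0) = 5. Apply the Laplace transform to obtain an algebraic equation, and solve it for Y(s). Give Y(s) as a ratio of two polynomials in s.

Y(s) = (4*s^3 + 17*s^2 + 16*s + 70)/(s^4 + 3*s^3 + s^2 + 12*s - 12)

Laplace-transform each side.
With L{y''} = s^2 Y - s·y(0) - y'(0) and L{y'} = sY - y(0), with y(0) = 4, y'(0) = 5: the LHS transforms to (s^2 + 3*s - 3)Y - (4*s + 17).
The right side is L{sin(2*t)} = 2/(s^2 + 4).
So (s^2 + 3*s - 3)Y = 2/(s^2 + 4) + (4*s + 17).
Divide through and combine into a single rational function.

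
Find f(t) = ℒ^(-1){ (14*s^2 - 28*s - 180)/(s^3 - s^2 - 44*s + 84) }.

Factor the denominator: s^3 - s^2 - 44*s + 84 = (s - 6)*(s - 2)*(s + 7).
Partial fraction decomposition gives [5/(s - 2)] + [6/(s + 7)] + [3/(s - 6)].
Invert each term: 5/(s - 2) ↔ 5e^(2t); 6/(s + 7) ↔ 6e^(-7t); 3/(s - 6) ↔ 3e^(6t).

f(t) = 3*exp(6*t) + 5*exp(2*t) + 6*exp(-7*t)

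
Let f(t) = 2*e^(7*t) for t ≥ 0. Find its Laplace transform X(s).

L{2} = 2/s.
By the first shifting theorem, multiplying by e^(7t) replaces s with s - 7.

X(s) = 2/(s - 7)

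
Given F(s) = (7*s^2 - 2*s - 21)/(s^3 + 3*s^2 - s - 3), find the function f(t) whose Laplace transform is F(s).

Factor the denominator: s^3 + 3*s^2 - s - 3 = (s - 1)*(s + 1)*(s + 3).
Partial fraction decomposition gives [-2/(s - 1)] + [3/(s + 1)] + [6/(s + 3)].
Invert each term: -2/(s - 1) ↔ -2e^(t); 3/(s + 1) ↔ 3e^(-t); 6/(s + 3) ↔ 6e^(-3t).

f(t) = -2*exp(t) + 3*exp(-t) + 6*exp(-3*t)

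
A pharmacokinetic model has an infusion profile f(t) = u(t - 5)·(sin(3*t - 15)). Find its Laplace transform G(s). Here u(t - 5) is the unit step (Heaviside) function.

G(s) = 3*exp(-5*s)/(s^2 + 9)

By the second shifting theorem, L{u(t - c)·g(t - c)} = e^(-cs)·H(s) with c = 5 and H(s) = L{g(t)}.
L{sin(3t)} = 3/(s^2 + 9).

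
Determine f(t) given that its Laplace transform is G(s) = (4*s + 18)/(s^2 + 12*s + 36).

f(t) = -6*t*exp(-6*t) + 4*exp(-6*t)

Factor the denominator: s^2 + 12*s + 36 = (s + 6)^2.
Partial fraction decomposition gives [4/(s + 6)] + [-6/(s + 6)^2].
Invert each term: 4/(s + 6) ↔ 4e^(-6t); -6/(s + 6)^2 ↔ -6t·e^(-6t).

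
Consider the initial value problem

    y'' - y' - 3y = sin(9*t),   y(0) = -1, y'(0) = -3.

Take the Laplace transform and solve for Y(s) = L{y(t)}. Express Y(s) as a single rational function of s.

Apply the Laplace transform to the equation.
With L{y''} = s^2 Y - s·y(0) - y'(0) and L{y'} = sY - y(0), with y(0) = -1, y'(0) = -3: the LHS transforms to (s^2 - s - 3)Y - (-s - 2).
The right side is L{sin(9*t)} = 9/(s^2 + 81).
So (s^2 - s - 3)Y = 9/(s^2 + 81) + (-s - 2).
Divide through and combine into a single rational function.

Y(s) = (-s^3 - 2*s^2 - 81*s - 153)/(s^4 - s^3 + 78*s^2 - 81*s - 243)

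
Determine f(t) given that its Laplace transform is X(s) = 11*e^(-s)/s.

f(t) = Heaviside(t - 1)*(11)

The factor e^(-s) signals a time shift by c = 1 (second shifting theorem).
L{11} = 11/s, so L^-1{11/s} = 11.
Hence the inverse is u(t - 1) times that function evaluated at t - 1.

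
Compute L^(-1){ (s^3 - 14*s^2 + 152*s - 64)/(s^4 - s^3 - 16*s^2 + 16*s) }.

4*exp(4*t) - 5*exp(t) - 4 + 6*exp(-4*t)

Factor the denominator: s^4 - s^3 - 16*s^2 + 16*s = s*(s - 4)*(s - 1)*(s + 4).
Partial fraction decomposition gives [4/(s - 4)] + [6/(s + 4)] + [-5/(s - 1)] + [-4/s].
Invert each term: 4/(s - 4) ↔ 4e^(4t); 6/(s + 4) ↔ 6e^(-4t); -5/(s - 1) ↔ -5e^(t); -4/(s - 0) ↔ -4e^(0t).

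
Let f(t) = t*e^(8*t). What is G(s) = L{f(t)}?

L{e^(8t)} = 1/(s - 8).
Then apply L{t·g(t)} = -d/ds[H(s)] with H(s) = 1/(s - 8):
differentiating 1 time and applying the sign gives (s - 8)^(-2).

G(s) = (s - 8)^(-2)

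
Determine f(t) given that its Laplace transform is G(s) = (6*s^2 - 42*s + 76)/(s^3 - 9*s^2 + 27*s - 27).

Factor the denominator: s^3 - 9*s^2 + 27*s - 27 = (s - 3)^3.
Partial fraction decomposition gives [6/(s - 3)] + [-6/(s - 3)^2] + [4/(s - 3)^3].
Invert each term: 6/(s - 3) ↔ 6e^(3t); -6/(s - 3)^2 ↔ -6t·e^(3t); 4/(s - 3)^3 ↔ (2)t^2·e^(3t).

f(t) = 2*t^2*exp(3*t) - 6*t*exp(3*t) + 6*exp(3*t)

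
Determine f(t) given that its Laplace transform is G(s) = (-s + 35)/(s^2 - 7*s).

Factor the denominator: s^2 - 7*s = s*(s - 7).
Partial fraction decomposition gives [4/(s - 7)] + [-5/s].
Invert each term: 4/(s - 7) ↔ 4e^(7t); -5/(s - 0) ↔ -5e^(0t).

f(t) = 4*exp(7*t) - 5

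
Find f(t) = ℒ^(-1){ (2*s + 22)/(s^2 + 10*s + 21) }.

Factor the denominator: s^2 + 10*s + 21 = (s + 3)*(s + 7).
Partial fraction decomposition gives [4/(s + 3)] + [-2/(s + 7)].
Invert each term: 4/(s + 3) ↔ 4e^(-3t); -2/(s + 7) ↔ -2e^(-7t).

f(t) = 4*exp(-3*t) - 2*exp(-7*t)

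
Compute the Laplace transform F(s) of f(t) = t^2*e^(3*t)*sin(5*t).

F(s) = 10*(3*s^2 - 18*s + 2)/(s^2 - 6*s + 34)^3

L{sin(5t)} = 5/(s^2 + 25).
Multiplying by e^(3t) shifts s → s - 3, so L{e^(3*t)*sin(5*t)} = 5/((s - 3)^2 + 25).
Then apply L{t^2·g(t)} = (-1)^2 d^2/ds^2[G(s)] with G(s) = 5/((s - 3)^2 + 25):
differentiating 2 times and applying the sign gives 10*(3*s^2 - 18*s + 2)/(s^2 - 6*s + 34)^3.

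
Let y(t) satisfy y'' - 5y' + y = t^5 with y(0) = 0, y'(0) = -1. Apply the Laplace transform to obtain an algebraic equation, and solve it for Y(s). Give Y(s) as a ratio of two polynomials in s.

Y(s) = (-s^6 + 120)/(s^8 - 5*s^7 + s^6)

Transform both sides with L{·}.
The derivative rules (L{y''} = s^2 Y - s·y(0) - y'(0) and L{y'} = sY - y(0), with y(0) = 0, y'(0) = -1) turn the left side into (s^2 - 5*s + 1)Y - (-1).
The right side is L{t^5} = 120/s^6.
So (s^2 - 5*s + 1)Y = 120/s^6 + (-1).
Divide through and combine into a single rational function.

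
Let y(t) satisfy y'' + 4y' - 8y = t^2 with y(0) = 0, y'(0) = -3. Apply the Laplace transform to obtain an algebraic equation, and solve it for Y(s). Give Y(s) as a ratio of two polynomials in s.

Laplace-transform each side.
With L{y''} = s^2 Y - s·y(0) - y'(0) and L{y'} = sY - y(0), with y(0) = 0, y'(0) = -3: the LHS transforms to (s^2 + 4*s - 8)Y - (-3).
The right side is L{t^2} = 2/s^3.
So (s^2 + 4*s - 8)Y = 2/s^3 + (-3).
Isolate Y and clear denominators.

Y(s) = (-3*s^3 + 2)/(s^5 + 4*s^4 - 8*s^3)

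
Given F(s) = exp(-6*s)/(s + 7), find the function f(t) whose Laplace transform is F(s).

The factor e^(-6s) signals a time shift by c = 6 (second shifting theorem).
L{e^(-7t)} = 1/(s + 7), so L^-1{1/(s + 7)} = exp(-7*t).
Hence the inverse is u(t - 6) times that function evaluated at t - 6.

f(t) = Heaviside(t - 6)*(exp(-7*t + 42))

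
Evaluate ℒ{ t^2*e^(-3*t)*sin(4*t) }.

L{sin(4t)} = 4/(s^2 + 16).
Multiplying by e^(-3t) shifts s → s + 3, so L{e^(-3*t)*sin(4*t)} = 4/((s + 3)^2 + 16).
Then apply L{t^2·g(t)} = (-1)^2 d^2/ds^2[H(s)] with H(s) = 4/((s + 3)^2 + 16):
differentiating 2 times and applying the sign gives 8*(3*s^2 + 18*s + 11)/(s^2 + 6*s + 25)^3.

8*(3*s^2 + 18*s + 11)/(s^2 + 6*s + 25)^3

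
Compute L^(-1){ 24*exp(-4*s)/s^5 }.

The factor e^(-4s) signals a time shift by c = 4 (second shifting theorem).
L{t^4} = 4!/s^5 = 24/s^5, so L^-1{24/s^5} = t^4.
Hence the inverse is u(t - 4) times that function evaluated at t - 4.

Heaviside(t - 4)*((t - 4)^4)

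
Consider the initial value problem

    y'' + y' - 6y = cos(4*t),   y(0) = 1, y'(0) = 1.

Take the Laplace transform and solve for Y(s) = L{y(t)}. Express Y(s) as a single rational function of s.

Y(s) = (s^3 + 2*s^2 + 17*s + 32)/(s^4 + s^3 + 10*s^2 + 16*s - 96)

Laplace-transform each side.
With L{y''} = s^2 Y - s·y(0) - y'(0) and L{y'} = sY - y(0), with y(0) = 1, y'(0) = 1: the LHS transforms to (s^2 + s - 6)Y - (s + 2).
The right side is L{cos(4*t)} = s/(s^2 + 16).
So (s^2 + s - 6)Y = s/(s^2 + 16) + (s + 2).
Divide through and combine into a single rational function.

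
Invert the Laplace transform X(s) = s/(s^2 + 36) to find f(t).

Since L{cos(6t)} = s/(s^2 + 36), the inverse is cos(6*t).

f(t) = cos(6*t)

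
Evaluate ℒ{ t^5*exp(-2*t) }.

L{t^5} = 5!/s^6 = 120/s^6.
By the first shifting theorem, multiplying by e^(-2t) replaces s with s + 2.

120/(s + 2)^6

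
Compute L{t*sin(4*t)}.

8*s/(s^2 + 16)^2

L{sin(4t)} = 4/(s^2 + 16).
Then apply L{t·g(t)} = -d/ds[G(s)] with G(s) = 4/(s^2 + 16):
differentiating 1 time and applying the sign gives 8*s/(s^2 + 16)^2.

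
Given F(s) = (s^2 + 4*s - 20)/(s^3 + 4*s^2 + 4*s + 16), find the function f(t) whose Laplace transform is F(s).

f(t) = -2*sin(2*t) + 2*cos(2*t) - exp(-4*t)

Factor the denominator: s^3 + 4*s^2 + 4*s + 16 = (s + 4)*(s^2 + 4).
Partial fraction decomposition gives [-1/(s + 4)] + [2*s/(s^2 + 4)] + [-4/(s^2 + 4)].
Invert each term: -1/(s + 4) ↔ -e^(-4t); 2·s/(s^2 + 4) ↔ 2cos(2t); -2·2/(s^2 + 4) ↔ -2sin(2t).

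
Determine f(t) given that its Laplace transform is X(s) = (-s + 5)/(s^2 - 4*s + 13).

f(t) = exp(2*t)*sin(3*t) - exp(2*t)*cos(3*t)

Complete the square in the denominator: s^2 - 4*s + 13 = (s - 2)^2 + 3^2.
Split the numerator to match: -s + 5 = -1·(s - 2) + 1·3.
Invert each term: -1·(s - 2)/((s - 2)^2 + 9) ↔ -e^(2t)cos(3t); 1·3/((s - 2)^2 + 9) ↔ e^(2t)sin(3t).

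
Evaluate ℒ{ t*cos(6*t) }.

L{cos(6t)} = s/(s^2 + 36).
Then apply L{t·g(t)} = -d/ds[H(s)] with H(s) = s/(s^2 + 36):
differentiating 1 time and applying the sign gives (s - 6)*(s + 6)/(s^2 + 36)^2.

(s - 6)*(s + 6)/(s^2 + 36)^2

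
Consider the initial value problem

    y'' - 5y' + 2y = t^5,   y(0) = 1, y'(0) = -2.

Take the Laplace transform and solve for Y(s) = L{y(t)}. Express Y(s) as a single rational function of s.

Transform both sides with L{·}.
The derivative rules (L{y''} = s^2 Y - s·y(0) - y'(0) and L{y'} = sY - y(0), with y(0) = 1, y'(0) = -2) turn the left side into (s^2 - 5*s + 2)Y - (s - 7).
The right side is L{t^5} = 120/s^6.
So (s^2 - 5*s + 2)Y = 120/s^6 + (s - 7).
Isolate Y and clear denominators.

Y(s) = (s^7 - 7*s^6 + 120)/(s^8 - 5*s^7 + 2*s^6)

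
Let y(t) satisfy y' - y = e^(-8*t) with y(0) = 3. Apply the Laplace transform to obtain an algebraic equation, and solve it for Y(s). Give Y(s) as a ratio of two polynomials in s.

Take the Laplace transform of both sides.
With L{y'} = sY - y(0) = sY - 3: the LHS transforms to (s - 1)Y - (3).
The right side is L{e^(-8*t)} = 1/(s + 8).
So (s - 1)Y = 1/(s + 8) + (3).
Solve for Y(s) and write it as one ratio of polynomials.

Y(s) = (3*s + 25)/(s^2 + 7*s - 8)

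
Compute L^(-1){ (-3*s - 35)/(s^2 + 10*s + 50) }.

-4*exp(-5*t)*sin(5*t) - 3*exp(-5*t)*cos(5*t)

Complete the square in the denominator: s^2 + 10*s + 50 = (s + 5)^2 + 5^2.
Split the numerator to match: -3*s - 35 = -3·(s + 5) - 4·5.
Invert each term: -3·(s + 5)/((s + 5)^2 + 25) ↔ -3e^(-5t)cos(5t); -4·5/((s + 5)^2 + 25) ↔ -4e^(-5t)sin(5t).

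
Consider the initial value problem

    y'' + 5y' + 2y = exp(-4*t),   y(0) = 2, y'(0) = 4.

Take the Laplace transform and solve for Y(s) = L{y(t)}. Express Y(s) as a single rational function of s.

Take the Laplace transform of both sides.
The derivative rules (L{y''} = s^2 Y - s·y(0) - y'(0) and L{y'} = sY - y(0), with y(0) = 2, y'(0) = 4) turn the left side into (s^2 + 5*s + 2)Y - (2*s + 14).
The right side is L{exp(-4*t)} = 1/(s + 4).
So (s^2 + 5*s + 2)Y = 1/(s + 4) + (2*s + 14).
Solve for Y(s) and write it as one ratio of polynomials.

Y(s) = (2*s^2 + 22*s + 57)/(s^3 + 9*s^2 + 22*s + 8)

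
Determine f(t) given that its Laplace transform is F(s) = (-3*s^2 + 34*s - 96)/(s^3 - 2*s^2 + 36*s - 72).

Factor the denominator: s^3 - 2*s^2 + 36*s - 72 = (s - 2)*(s^2 + 36).
Partial fraction decomposition gives [-1/(s - 2)] + [-2*s/(s^2 + 36)] + [30/(s^2 + 36)].
Invert each term: -1/(s - 2) ↔ -e^(2t); -2·s/(s^2 + 36) ↔ -2cos(6t); 5·6/(s^2 + 36) ↔ 5sin(6t).

f(t) = -exp(2*t) + 5*sin(6*t) - 2*cos(6*t)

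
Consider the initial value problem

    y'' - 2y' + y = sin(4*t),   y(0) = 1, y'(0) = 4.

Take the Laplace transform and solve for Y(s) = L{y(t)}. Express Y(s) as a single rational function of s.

Transform both sides with L{·}.
With L{y''} = s^2 Y - s·y(0) - y'(0) and L{y'} = sY - y(0), with y(0) = 1, y'(0) = 4: the LHS transforms to (s^2 - 2*s + 1)Y - (s + 2).
The right side is L{sin(4*t)} = 4/(s^2 + 16).
So (s^2 - 2*s + 1)Y = 4/(s^2 + 16) + (s + 2).
Divide through and combine into a single rational function.

Y(s) = (s^3 + 2*s^2 + 16*s + 36)/(s^4 - 2*s^3 + 17*s^2 - 32*s + 16)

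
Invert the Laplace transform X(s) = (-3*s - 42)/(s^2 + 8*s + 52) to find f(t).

Complete the square in the denominator: s^2 + 8*s + 52 = (s + 4)^2 + 6^2.
Split the numerator to match: -3*s - 42 = -3·(s + 4) - 5·6.
Invert each term: -3·(s + 4)/((s + 4)^2 + 36) ↔ -3e^(-4t)cos(6t); -5·6/((s + 4)^2 + 36) ↔ -5e^(-4t)sin(6t).

f(t) = -5*exp(-4*t)*sin(6*t) - 3*exp(-4*t)*cos(6*t)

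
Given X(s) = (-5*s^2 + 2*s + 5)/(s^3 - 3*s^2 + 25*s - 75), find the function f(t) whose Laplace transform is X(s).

f(t) = -exp(3*t) - 2*sin(5*t) - 4*cos(5*t)

Factor the denominator: s^3 - 3*s^2 + 25*s - 75 = (s - 3)*(s^2 + 25).
Partial fraction decomposition gives [-1/(s - 3)] + [-4*s/(s^2 + 25)] + [-10/(s^2 + 25)].
Invert each term: -1/(s - 3) ↔ -e^(3t); -4·s/(s^2 + 25) ↔ -4cos(5t); -2·5/(s^2 + 25) ↔ -2sin(5t).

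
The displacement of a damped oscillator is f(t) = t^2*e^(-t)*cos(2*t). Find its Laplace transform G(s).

L{cos(2t)} = s/(s^2 + 4).
Multiplying by e^(-t) shifts s → s + 1, so L{e^(-t)*cos(2*t)} = (s + 1)/((s + 1)^2 + 4).
Then apply L{t^2·g(t)} = (-1)^2 d^2/ds^2[H(s)] with H(s) = (s + 1)/((s + 1)^2 + 4):
differentiating 2 times and applying the sign gives 2*(s + 1)*(s^2 + 2*s - 11)/(s^2 + 2*s + 5)^3.

G(s) = 2*(s + 1)*(s^2 + 2*s - 11)/(s^2 + 2*s + 5)^3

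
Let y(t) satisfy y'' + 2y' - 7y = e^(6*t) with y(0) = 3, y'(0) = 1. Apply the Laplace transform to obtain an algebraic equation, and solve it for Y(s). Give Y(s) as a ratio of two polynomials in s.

Y(s) = (3*s^2 - 11*s - 41)/(s^3 - 4*s^2 - 19*s + 42)

Laplace-transform each side.
With L{y''} = s^2 Y - s·y(0) - y'(0) and L{y'} = sY - y(0), with y(0) = 3, y'(0) = 1: the LHS transforms to (s^2 + 2*s - 7)Y - (3*s + 7).
The right side is L{e^(6*t)} = 1/(s - 6).
So (s^2 + 2*s - 7)Y = 1/(s - 6) + (3*s + 7).
Solve for Y(s) and write it as one ratio of polynomials.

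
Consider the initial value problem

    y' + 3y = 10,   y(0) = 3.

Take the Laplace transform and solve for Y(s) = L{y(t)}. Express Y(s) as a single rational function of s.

Y(s) = (3*s + 10)/(s^2 + 3*s)

Laplace-transform each side.
With L{y'} = sY - y(0) = sY - 3: the LHS transforms to (s + 3)Y - (3).
The right side is L{10} = 10/s.
So (s + 3)Y = 10/s + (3).
Isolate Y and clear denominators.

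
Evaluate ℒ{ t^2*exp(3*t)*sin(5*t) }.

10*(3*s^2 - 18*s + 2)/(s^2 - 6*s + 34)^3

L{sin(5t)} = 5/(s^2 + 25).
Multiplying by e^(3t) shifts s → s - 3, so L{exp(3*t)*sin(5*t)} = 5/((s - 3)^2 + 25).
Then apply L{t^2·g(t)} = (-1)^2 d^2/ds^2[G(s)] with G(s) = 5/((s - 3)^2 + 25):
differentiating 2 times and applying the sign gives 10*(3*s^2 - 18*s + 2)/(s^2 - 6*s + 34)^3.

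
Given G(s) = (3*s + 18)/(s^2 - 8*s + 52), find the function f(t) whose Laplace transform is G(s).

Complete the square in the denominator: s^2 - 8*s + 52 = (s - 4)^2 + 6^2.
Split the numerator to match: 3*s + 18 = 3·(s - 4) + 5·6.
Invert each term: 3·(s - 4)/((s - 4)^2 + 36) ↔ 3e^(4t)cos(6t); 5·6/((s - 4)^2 + 36) ↔ 5e^(4t)sin(6t).

f(t) = 5*exp(4*t)*sin(6*t) + 3*exp(4*t)*cos(6*t)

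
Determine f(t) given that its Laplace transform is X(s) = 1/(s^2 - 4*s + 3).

f(t) = exp(2*t)*sinh(t)

Rewrite the denominator: s^2 - 4*s + 3 = (s - 2)^2 - 1.
The form in (s - 2) signals a first-shifting-theorem factor e^(2t).
Since L{sinh(t)} = 1/(s^2 - 1), the inverse is e^(2*t)*sinh(t).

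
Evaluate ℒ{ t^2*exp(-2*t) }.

L{e^(-2t)} = 1/(s + 2).
Then apply L{t^2·g(t)} = (-1)^2 d^2/ds^2[H(s)] with H(s) = 1/(s + 2):
differentiating 2 times and applying the sign gives 2/(s + 2)^3.

2/(s + 2)^3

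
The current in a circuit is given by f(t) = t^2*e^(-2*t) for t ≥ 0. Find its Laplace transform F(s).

F(s) = 2/(s + 2)^3

L{e^(-2t)} = 1/(s + 2).
Then apply L{t^2·g(t)} = (-1)^2 d^2/ds^2[G(s)] with G(s) = 1/(s + 2):
differentiating 2 times and applying the sign gives 2/(s + 2)^3.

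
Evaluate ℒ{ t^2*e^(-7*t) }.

2/(s + 7)^3

L{e^(-7t)} = 1/(s + 7).
Then apply L{t^2·g(t)} = (-1)^2 d^2/ds^2[H(s)] with H(s) = 1/(s + 7):
differentiating 2 times and applying the sign gives 2/(s + 7)^3.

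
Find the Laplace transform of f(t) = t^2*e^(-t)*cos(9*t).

2*(s + 1)*(s^2 + 2*s - 242)/(s^2 + 2*s + 82)^3

L{cos(9t)} = s/(s^2 + 81).
Multiplying by e^(-t) shifts s → s + 1, so L{e^(-t)*cos(9*t)} = (s + 1)/((s + 1)^2 + 81).
Then apply L{t^2·g(t)} = (-1)^2 d^2/ds^2[G(s)] with G(s) = (s + 1)/((s + 1)^2 + 81):
differentiating 2 times and applying the sign gives 2*(s + 1)*(s^2 + 2*s - 242)/(s^2 + 2*s + 82)^3.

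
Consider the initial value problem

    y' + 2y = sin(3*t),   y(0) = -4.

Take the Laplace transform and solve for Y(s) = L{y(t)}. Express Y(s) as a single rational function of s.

Y(s) = (-4*s^2 - 33)/(s^3 + 2*s^2 + 9*s + 18)

Take the Laplace transform of both sides.
Using L{y'} = sY - y(0) = sY - (-4), the left side becomes (s + 2)Y - (-4).
The right side is L{sin(3*t)} = 3/(s^2 + 9).
So (s + 2)Y = 3/(s^2 + 9) + (-4).
Solve for Y(s) and write it as one ratio of polynomials.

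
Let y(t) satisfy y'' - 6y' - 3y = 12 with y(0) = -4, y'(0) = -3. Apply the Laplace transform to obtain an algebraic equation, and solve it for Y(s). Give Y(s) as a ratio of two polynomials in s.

Transform both sides with L{·}.
The derivative rules (L{y''} = s^2 Y - s·y(0) - y'(0) and L{y'} = sY - y(0), with y(0) = -4, y'(0) = -3) turn the left side into (s^2 - 6*s - 3)Y - (-4*s + 21).
The right side is L{12} = 12/s.
So (s^2 - 6*s - 3)Y = 12/s + (-4*s + 21).
Divide through and combine into a single rational function.

Y(s) = (-4*s^2 + 21*s + 12)/(s^3 - 6*s^2 - 3*s)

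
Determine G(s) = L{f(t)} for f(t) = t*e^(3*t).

G(s) = (s - 3)^(-2)

L{e^(3t)} = 1/(s - 3).
Then apply L{t·g(t)} = -d/ds[H(s)] with H(s) = 1/(s - 3):
differentiating 1 time and applying the sign gives (s - 3)^(-2).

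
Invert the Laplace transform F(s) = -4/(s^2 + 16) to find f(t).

Since L{sin(4t)} = 4/(s^2 + 16), the inverse is sin(4*t), scaled by -1.

f(t) = -sin(4*t)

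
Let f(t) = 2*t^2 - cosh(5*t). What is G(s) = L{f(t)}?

G(s) = -s/(s^2 - 25) + 4/s^3

Apply the Laplace transform termwise.
(2)·[L{t^2} = 2!/s^3 = 2/s^3]; (-1)·[L{cosh(5t)} = s/(s^2 - 25)].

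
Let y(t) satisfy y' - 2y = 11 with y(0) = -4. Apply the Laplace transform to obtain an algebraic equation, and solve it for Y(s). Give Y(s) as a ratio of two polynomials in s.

Transform both sides with L{·}.
With L{y'} = sY - y(0) = sY - (-4): the LHS transforms to (s - 2)Y - (-4).
The right side is L{11} = 11/s.
So (s - 2)Y = 11/s + (-4).
Isolate Y and clear denominators.

Y(s) = (-4*s + 11)/(s^2 - 2*s)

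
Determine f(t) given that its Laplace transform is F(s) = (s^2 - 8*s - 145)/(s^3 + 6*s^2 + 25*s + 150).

Factor the denominator: s^3 + 6*s^2 + 25*s + 150 = (s + 6)*(s^2 + 25).
Partial fraction decomposition gives [-1/(s + 6)] + [2*s/(s^2 + 25)] + [-20/(s^2 + 25)].
Invert each term: -1/(s + 6) ↔ -e^(-6t); 2·s/(s^2 + 25) ↔ 2cos(5t); -4·5/(s^2 + 25) ↔ -4sin(5t).

f(t) = -4*sin(5*t) + 2*cos(5*t) - exp(-6*t)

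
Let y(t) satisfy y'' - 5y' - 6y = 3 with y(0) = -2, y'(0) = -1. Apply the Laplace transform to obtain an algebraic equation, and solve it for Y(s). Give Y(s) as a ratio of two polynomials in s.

Take the Laplace transform of both sides.
With L{y''} = s^2 Y - s·y(0) - y'(0) and L{y'} = sY - y(0), with y(0) = -2, y'(0) = -1: the LHS transforms to (s^2 - 5*s - 6)Y - (-2*s + 9).
The right side is L{3} = 3/s.
So (s^2 - 5*s - 6)Y = 3/s + (-2*s + 9).
Solve for Y(s) and write it as one ratio of polynomials.

Y(s) = (-2*s^2 + 9*s + 3)/(s^3 - 5*s^2 - 6*s)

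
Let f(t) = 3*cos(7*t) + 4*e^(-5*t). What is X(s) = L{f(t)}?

By linearity of the Laplace transform, transform each term separately.
(4)·[L{e^(-5t)} = 1/(s + 5)]; (3)·[L{cos(7t)} = s/(s^2 + 49)].

X(s) = 3*s/(s^2 + 49) + 4/(s + 5)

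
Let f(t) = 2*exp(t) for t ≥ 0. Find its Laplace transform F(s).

L{2} = 2/s.
By the first shifting theorem, multiplying by e^(t) replaces s with s - 1.

F(s) = 2/(s - 1)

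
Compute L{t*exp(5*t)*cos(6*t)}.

(s - 11)*(s + 1)/(s^2 - 10*s + 61)^2

L{cos(6t)} = s/(s^2 + 36).
Multiplying by e^(5t) shifts s → s - 5, so L{exp(5*t)*cos(6*t)} = (s - 5)/((s - 5)^2 + 36).
Then apply L{t·g(t)} = -d/ds[G(s)] with G(s) = (s - 5)/((s - 5)^2 + 36):
differentiating 1 time and applying the sign gives (s - 11)*(s + 1)/(s^2 - 10*s + 61)^2.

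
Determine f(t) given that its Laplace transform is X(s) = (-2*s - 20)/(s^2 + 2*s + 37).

f(t) = -3*exp(-t)*sin(6*t) - 2*exp(-t)*cos(6*t)

Complete the square in the denominator: s^2 + 2*s + 37 = (s + 1)^2 + 6^2.
Split the numerator to match: -2*s - 20 = -2·(s + 1) - 3·6.
Invert each term: -2·(s + 1)/((s + 1)^2 + 36) ↔ -2e^(-t)cos(6t); -3·6/((s + 1)^2 + 36) ↔ -3e^(-t)sin(6t).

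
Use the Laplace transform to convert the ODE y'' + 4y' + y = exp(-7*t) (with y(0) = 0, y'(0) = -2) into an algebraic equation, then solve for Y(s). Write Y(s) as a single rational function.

Apply the Laplace transform to the equation.
Using L{y''} = s^2 Y - s·y(0) - y'(0) and L{y'} = sY - y(0), with y(0) = 0, y'(0) = -2, the left side becomes (s^2 + 4*s + 1)Y - (-2).
The right side is L{exp(-7*t)} = 1/(s + 7).
So (s^2 + 4*s + 1)Y = 1/(s + 7) + (-2).
Divide through and combine into a single rational function.

Y(s) = (-2*s - 13)/(s^3 + 11*s^2 + 29*s + 7)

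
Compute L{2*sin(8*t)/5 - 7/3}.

16/(5*(s^2 + 64)) - 7/(3*s)

The transform is linear, so treat each term independently.
L{-7/3} = (-7/3)/s; (2/5)·[L{sin(8t)} = 8/(s^2 + 64)].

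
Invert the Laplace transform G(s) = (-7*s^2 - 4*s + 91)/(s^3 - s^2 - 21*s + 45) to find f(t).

f(t) = 2*t*exp(3*t) - 6*exp(3*t) - exp(-5*t)

Factor the denominator: s^3 - s^2 - 21*s + 45 = (s - 3)^2*(s + 5).
Partial fraction decomposition gives [-6/(s - 3)] + [2/(s - 3)^2] + [-1/(s + 5)].
Invert each term: -6/(s - 3) ↔ -6e^(3t); 2/(s - 3)^2 ↔ 2t·e^(3t); -1/(s + 5) ↔ -e^(-5t).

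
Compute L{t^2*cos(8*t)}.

L{cos(8t)} = s/(s^2 + 64).
Then apply L{t^2·g(t)} = (-1)^2 d^2/ds^2[H(s)] with H(s) = s/(s^2 + 64):
differentiating 2 times and applying the sign gives 2*s*(s^2 - 192)/(s^2 + 64)^3.

2*s*(s^2 - 192)/(s^2 + 64)^3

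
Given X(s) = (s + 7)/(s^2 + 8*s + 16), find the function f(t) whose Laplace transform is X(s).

f(t) = 3*t*exp(-4*t) + exp(-4*t)

Factor the denominator: s^2 + 8*s + 16 = (s + 4)^2.
Partial fraction decomposition gives [1/(s + 4)] + [3/(s + 4)^2].
Invert each term: 1/(s + 4) ↔ e^(-4t); 3/(s + 4)^2 ↔ 3t·e^(-4t).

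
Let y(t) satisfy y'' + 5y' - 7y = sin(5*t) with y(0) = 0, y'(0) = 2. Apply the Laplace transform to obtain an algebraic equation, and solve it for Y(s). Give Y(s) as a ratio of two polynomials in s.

Y(s) = (2*s^2 + 55)/(s^4 + 5*s^3 + 18*s^2 + 125*s - 175)

Apply the Laplace transform to the equation.
Using L{y''} = s^2 Y - s·y(0) - y'(0) and L{y'} = sY - y(0), with y(0) = 0, y'(0) = 2, the left side becomes (s^2 + 5*s - 7)Y - (2).
The right side is L{sin(5*t)} = 5/(s^2 + 25).
So (s^2 + 5*s - 7)Y = 5/(s^2 + 25) + (2).
Isolate Y and clear denominators.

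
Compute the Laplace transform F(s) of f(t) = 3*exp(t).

L{3} = 3/s.
By the first shifting theorem, multiplying by e^(t) replaces s with s - 1.

F(s) = 3/(s - 1)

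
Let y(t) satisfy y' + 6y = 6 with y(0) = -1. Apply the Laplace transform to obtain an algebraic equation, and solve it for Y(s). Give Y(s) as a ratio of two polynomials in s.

Apply the Laplace transform to the equation.
The derivative rules (L{y'} = sY - y(0) = sY - (-1)) turn the left side into (s + 6)Y - (-1).
The right side is L{6} = 6/s.
So (s + 6)Y = 6/s + (-1).
Isolate Y and clear denominators.

Y(s) = (-s + 6)/(s^2 + 6*s)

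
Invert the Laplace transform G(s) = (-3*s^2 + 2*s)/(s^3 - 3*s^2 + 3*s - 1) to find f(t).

f(t) = -t^2*exp(t)/2 - 4*t*exp(t) - 3*exp(t)

Factor the denominator: s^3 - 3*s^2 + 3*s - 1 = (s - 1)^3.
Partial fraction decomposition gives [-3/(s - 1)] + [-4/(s - 1)^2] + [-1/(s - 1)^3].
Invert each term: -3/(s - 1) ↔ -3e^(t); -4/(s - 1)^2 ↔ -4t·e^(t); -1/(s - 1)^3 ↔ (-1/2)t^2·e^(t).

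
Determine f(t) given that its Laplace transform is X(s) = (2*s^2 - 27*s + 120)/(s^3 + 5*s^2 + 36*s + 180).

f(t) = -2*sin(6*t) - 3*cos(6*t) + 5*exp(-5*t)

Factor the denominator: s^3 + 5*s^2 + 36*s + 180 = (s + 5)*(s^2 + 36).
Partial fraction decomposition gives [5/(s + 5)] + [-3*s/(s^2 + 36)] + [-12/(s^2 + 36)].
Invert each term: 5/(s + 5) ↔ 5e^(-5t); -3·s/(s^2 + 36) ↔ -3cos(6t); -2·6/(s^2 + 36) ↔ -2sin(6t).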